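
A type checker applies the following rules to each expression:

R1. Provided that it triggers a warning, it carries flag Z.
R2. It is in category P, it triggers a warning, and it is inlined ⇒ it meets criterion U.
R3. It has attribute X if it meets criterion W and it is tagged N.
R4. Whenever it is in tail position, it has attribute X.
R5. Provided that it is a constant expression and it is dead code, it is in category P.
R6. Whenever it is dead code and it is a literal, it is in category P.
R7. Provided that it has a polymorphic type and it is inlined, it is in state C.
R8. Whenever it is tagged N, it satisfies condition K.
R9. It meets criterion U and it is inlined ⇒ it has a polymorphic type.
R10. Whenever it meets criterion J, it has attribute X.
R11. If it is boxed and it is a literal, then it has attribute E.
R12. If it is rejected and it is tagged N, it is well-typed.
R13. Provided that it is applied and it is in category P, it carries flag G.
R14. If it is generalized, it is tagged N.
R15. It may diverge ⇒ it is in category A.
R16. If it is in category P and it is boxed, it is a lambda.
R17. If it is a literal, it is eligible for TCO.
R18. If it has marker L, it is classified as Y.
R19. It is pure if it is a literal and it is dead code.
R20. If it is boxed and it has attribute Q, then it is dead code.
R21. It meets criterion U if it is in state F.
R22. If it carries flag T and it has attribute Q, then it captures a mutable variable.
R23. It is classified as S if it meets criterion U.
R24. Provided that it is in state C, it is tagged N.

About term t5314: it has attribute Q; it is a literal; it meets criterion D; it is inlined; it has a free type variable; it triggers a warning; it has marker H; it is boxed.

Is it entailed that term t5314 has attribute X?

No

Forward chaining from the given facts derives: carries flag Z, has attribute E, is eligible for TCO, is dead code, is in category P, is a lambda, is pure, meets criterion U, has a polymorphic type, is classified as S, is in state C, is tagged N, satisfies condition K.
Rules concluding "it has attribute X": R3 needs "it meets criterion W"; R4 needs "it is in tail position"; R10 needs "it meets criterion J" — none of these are established.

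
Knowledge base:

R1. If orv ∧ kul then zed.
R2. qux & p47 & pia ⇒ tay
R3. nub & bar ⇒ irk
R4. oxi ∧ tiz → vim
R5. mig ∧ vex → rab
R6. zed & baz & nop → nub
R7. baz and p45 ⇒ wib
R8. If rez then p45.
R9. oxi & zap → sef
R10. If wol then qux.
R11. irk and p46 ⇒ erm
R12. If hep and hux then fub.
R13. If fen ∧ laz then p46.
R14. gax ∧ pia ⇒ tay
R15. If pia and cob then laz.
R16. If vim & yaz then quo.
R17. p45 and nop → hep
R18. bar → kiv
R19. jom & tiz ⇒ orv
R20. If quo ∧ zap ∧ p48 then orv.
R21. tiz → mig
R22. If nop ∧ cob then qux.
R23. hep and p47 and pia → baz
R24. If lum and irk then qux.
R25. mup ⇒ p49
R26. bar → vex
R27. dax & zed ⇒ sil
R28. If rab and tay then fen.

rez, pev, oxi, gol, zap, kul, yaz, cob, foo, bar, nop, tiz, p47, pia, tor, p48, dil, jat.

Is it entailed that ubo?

Forward chaining from the given facts derives: vim, p45, sef, laz, quo, hep, kiv, orv, mig, qux, baz, vex, zed, tay, rab, nub, wib, fen, irk, p46, erm.
No rule has ubo as its conclusion, and it is not among the given facts.

No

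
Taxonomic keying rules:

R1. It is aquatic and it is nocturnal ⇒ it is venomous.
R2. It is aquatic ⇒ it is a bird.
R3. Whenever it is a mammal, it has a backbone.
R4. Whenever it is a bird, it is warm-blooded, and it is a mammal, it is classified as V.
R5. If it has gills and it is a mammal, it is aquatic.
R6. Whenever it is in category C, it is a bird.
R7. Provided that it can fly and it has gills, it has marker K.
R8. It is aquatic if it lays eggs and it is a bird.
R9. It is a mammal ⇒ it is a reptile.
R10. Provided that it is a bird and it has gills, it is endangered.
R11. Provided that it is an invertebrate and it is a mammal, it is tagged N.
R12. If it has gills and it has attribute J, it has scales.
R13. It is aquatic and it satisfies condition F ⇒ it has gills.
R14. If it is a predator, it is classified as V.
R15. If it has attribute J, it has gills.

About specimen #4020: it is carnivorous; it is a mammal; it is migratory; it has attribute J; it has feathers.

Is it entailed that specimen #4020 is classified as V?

Forward chaining from the given facts derives: has a backbone, is a reptile, has gills, is aquatic, has scales, is a bird, is endangered.
Rules concluding "it is classified as V": R4 needs "it is warm-blooded"; R14 needs "it is a predator" — none of these are established.

No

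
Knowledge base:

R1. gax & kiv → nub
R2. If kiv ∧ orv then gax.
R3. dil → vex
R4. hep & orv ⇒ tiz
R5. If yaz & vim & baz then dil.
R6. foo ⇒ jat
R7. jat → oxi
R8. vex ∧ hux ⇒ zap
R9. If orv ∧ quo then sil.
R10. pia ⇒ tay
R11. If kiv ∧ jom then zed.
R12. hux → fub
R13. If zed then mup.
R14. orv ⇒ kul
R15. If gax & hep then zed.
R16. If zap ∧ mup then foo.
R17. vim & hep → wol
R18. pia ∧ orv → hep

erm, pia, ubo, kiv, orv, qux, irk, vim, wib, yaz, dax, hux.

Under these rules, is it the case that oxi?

No

Forward chaining from the given facts derives: gax, tay, fub, kul, hep, nub, tiz, zed, wol, mup.
The only rule concluding oxi is R7, which needs jat; that is never established.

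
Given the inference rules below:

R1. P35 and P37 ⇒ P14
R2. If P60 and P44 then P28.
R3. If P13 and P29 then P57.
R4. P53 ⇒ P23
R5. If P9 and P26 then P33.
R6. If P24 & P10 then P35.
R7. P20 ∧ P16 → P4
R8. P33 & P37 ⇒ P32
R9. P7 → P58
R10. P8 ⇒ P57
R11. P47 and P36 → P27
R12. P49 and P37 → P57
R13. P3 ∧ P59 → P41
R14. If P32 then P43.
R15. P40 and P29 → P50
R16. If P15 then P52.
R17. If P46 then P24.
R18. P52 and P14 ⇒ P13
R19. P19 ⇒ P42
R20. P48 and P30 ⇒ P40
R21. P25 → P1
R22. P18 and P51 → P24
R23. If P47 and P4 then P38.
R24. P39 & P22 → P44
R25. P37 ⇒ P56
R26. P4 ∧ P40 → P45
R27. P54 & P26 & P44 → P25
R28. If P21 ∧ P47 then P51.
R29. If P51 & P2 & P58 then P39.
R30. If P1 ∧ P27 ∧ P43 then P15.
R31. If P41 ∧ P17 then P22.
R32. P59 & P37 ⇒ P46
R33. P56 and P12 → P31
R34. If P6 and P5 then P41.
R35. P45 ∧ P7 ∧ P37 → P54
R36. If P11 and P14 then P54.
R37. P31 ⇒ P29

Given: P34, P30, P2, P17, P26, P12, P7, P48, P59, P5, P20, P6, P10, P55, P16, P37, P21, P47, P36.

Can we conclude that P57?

Forward chaining from the given facts derives: P4, P58, P27, P40, P38, P56, P45, P51, P39, P46, P31, P41, P54, P29, P50, P24, P22, P35, P44, P25, P14, P1.
Rules concluding P57: R3 needs P13; R10 needs P8; R12 needs P49 — none of these are established.

No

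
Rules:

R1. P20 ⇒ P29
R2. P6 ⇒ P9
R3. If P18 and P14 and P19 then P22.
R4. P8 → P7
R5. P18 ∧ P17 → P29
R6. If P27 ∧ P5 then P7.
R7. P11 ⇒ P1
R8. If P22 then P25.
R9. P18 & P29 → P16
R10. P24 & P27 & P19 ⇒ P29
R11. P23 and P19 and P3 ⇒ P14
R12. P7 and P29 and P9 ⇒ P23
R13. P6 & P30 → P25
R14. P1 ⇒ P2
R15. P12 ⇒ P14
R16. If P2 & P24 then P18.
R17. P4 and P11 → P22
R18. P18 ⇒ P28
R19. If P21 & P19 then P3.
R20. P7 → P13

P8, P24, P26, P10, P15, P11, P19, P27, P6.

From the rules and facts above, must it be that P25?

No

Forward chaining from the given facts derives: P9, P7, P1, P29, P23, P2, P18, P28, P13, P16.
Rules concluding P25: R8 needs P22; R13 needs P30 — none of these are established.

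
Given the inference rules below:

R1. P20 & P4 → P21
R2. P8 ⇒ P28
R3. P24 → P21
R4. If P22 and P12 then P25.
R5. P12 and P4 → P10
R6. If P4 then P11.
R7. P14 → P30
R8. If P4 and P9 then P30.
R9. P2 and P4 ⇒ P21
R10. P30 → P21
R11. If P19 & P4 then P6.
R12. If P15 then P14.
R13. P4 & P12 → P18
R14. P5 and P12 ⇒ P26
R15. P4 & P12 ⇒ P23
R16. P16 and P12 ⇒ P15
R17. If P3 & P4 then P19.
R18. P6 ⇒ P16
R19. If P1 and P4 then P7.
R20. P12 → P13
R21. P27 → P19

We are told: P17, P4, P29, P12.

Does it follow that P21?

Forward chaining from the given facts derives: P10, P11, P18, P23, P13.
Rules concluding P21: R1 needs P20; R3 needs P24; R9 needs P2; R10 needs P30 — none of these are established.

No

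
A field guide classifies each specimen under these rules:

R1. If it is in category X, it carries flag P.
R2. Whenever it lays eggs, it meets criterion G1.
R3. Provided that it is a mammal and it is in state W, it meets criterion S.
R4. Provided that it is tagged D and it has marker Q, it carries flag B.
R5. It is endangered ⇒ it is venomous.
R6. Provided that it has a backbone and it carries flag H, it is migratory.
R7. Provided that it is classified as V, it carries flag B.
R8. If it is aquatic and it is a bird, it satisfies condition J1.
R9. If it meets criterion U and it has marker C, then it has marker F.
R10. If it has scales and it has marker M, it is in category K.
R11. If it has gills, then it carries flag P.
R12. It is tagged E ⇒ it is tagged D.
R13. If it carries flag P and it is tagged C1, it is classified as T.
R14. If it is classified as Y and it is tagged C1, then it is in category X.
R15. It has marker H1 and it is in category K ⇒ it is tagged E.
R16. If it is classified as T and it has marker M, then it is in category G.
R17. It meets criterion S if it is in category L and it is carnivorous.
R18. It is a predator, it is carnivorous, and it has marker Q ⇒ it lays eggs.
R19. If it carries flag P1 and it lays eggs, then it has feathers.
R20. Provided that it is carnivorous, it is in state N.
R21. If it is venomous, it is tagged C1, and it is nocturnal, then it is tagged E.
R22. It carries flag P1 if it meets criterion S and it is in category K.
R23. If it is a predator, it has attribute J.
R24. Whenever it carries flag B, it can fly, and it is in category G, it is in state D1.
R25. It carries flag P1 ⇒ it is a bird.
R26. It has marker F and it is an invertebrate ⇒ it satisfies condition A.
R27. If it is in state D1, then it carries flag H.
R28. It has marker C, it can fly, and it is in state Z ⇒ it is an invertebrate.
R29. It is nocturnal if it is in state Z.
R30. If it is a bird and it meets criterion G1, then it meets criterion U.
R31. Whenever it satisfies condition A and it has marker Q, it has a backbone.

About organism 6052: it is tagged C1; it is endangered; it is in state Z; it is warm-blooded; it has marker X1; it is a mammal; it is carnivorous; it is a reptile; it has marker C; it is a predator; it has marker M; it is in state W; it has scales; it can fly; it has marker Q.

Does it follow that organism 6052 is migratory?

No

Forward chaining from the given facts derives: meets criterion S, is venomous, is in category K, lays eggs, is in state N, carries flag P1, has attribute J, is a bird, is an invertebrate, is nocturnal, meets criterion G1, has feathers, is tagged E, meets criterion U, has marker F, is tagged D, satisfies condition A, has a backbone, carries flag B.
The only rule concluding "it is migratory" is R6, which needs "it carries flag H"; that is never established.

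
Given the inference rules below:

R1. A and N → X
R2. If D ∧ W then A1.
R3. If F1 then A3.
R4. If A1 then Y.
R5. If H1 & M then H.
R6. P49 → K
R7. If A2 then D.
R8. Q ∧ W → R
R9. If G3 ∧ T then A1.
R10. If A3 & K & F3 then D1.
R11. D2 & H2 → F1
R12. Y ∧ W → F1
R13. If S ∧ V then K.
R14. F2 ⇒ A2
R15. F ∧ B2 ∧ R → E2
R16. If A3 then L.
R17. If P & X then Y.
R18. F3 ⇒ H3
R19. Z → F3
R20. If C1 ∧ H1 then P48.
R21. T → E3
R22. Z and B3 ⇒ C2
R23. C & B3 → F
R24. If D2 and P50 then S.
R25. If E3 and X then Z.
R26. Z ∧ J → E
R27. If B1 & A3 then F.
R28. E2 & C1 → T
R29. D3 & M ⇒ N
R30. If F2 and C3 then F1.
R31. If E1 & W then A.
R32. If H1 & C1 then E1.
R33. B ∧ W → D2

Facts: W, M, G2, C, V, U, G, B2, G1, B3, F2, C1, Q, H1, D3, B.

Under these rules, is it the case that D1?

No

Forward chaining from the given facts derives: H, R, A2, P48, F, N, E1, D2, D, E2, T, A, X, A1, Y, F1, E3, Z, A3, L, F3, C2, H3.
The only rule concluding D1 is R10, which needs K; that is never established.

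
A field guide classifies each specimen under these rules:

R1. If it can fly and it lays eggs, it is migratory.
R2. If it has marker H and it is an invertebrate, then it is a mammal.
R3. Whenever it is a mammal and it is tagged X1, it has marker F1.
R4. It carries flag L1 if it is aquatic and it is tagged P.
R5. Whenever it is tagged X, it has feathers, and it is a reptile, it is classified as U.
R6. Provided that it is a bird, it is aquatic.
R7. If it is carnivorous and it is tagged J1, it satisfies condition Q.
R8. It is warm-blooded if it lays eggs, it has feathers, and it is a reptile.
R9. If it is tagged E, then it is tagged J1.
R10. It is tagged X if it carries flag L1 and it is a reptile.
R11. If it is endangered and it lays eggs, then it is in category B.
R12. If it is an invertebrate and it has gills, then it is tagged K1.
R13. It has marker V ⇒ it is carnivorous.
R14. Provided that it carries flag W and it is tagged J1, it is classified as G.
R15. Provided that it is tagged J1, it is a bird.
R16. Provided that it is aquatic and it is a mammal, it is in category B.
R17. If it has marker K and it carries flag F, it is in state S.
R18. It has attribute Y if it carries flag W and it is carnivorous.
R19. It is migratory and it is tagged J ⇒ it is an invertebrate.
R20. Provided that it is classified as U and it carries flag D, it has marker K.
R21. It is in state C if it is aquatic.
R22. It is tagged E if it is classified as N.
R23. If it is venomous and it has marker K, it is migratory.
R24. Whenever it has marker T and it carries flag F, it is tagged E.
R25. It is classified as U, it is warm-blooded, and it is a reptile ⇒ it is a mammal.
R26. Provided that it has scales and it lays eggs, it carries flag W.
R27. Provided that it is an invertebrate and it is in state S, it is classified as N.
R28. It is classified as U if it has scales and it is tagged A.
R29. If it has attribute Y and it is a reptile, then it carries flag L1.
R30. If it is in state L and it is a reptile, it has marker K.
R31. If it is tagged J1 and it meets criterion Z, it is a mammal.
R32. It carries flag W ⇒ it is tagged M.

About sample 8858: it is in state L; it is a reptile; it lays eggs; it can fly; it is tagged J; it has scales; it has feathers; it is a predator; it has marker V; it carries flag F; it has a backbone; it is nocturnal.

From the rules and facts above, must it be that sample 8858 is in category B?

By R1 (it can fly, it lays eggs): it is migratory.
By R8 (it lays eggs, it has feathers, it is a reptile): it is warm-blooded.
By R13 (it has marker V): it is carnivorous.
By R19 (it is migratory, it is tagged J): it is an invertebrate.
By R26 (it has scales, it lays eggs): it carries flag W.
By R30 (it is in state L, it is a reptile): it has marker K.
By R17 (it has marker K, it carries flag F): it is in state S.
By R18 (it carries flag W, it is carnivorous): it has attribute Y.
By R27 (it is an invertebrate, it is in state S): it is classified as N.
By R29 (it has attribute Y, it is a reptile): it carries flag L1.
By R10 (it carries flag L1, it is a reptile): it is tagged X.
By R22 (it is classified as N): it is tagged E.
By R5 (it is tagged X, it has feathers, it is a reptile): it is classified as U.
By R9 (it is tagged E): it is tagged J1.
By R15 (it is tagged J1): it is a bird.
By R25 (it is classified as U, it is warm-blooded, it is a reptile): it is a mammal.
By R6 (it is a bird): it is aquatic.
By R16 (it is aquatic, it is a mammal): it is in category B.

Yes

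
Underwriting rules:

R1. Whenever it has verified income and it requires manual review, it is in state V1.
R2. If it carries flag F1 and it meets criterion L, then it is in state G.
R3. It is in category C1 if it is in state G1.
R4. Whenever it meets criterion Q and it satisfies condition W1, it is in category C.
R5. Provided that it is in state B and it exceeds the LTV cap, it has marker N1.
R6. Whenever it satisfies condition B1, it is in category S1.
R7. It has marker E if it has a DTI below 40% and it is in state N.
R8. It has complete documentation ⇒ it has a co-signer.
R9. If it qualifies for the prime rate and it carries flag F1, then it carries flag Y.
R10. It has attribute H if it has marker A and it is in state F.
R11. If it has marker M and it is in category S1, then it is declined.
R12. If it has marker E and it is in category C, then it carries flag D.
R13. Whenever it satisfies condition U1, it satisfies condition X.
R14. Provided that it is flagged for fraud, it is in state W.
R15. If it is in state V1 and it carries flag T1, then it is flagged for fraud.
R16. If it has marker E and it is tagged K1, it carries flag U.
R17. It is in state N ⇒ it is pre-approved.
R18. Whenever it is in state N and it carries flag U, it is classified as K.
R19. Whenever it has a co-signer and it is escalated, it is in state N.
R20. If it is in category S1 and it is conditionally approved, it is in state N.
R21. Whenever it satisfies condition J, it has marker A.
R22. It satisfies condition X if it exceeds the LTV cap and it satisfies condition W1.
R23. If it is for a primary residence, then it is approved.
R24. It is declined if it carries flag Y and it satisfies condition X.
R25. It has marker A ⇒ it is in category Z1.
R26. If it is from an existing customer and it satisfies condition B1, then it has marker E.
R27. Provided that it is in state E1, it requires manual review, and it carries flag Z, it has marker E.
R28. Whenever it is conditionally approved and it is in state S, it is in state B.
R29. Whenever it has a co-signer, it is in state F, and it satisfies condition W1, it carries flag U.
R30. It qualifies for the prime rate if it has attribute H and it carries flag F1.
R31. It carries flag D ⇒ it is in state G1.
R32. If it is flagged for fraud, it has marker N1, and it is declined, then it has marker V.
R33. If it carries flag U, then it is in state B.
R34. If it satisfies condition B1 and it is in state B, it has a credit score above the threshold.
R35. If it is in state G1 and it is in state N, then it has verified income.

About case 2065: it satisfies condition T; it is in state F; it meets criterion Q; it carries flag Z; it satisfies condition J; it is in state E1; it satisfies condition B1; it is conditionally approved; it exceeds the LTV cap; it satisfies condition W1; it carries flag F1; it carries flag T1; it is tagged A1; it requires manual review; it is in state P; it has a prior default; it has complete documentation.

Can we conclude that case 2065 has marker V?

By R4 (it meets criterion Q, it satisfies condition W1): it is in category C.
By R6 (it satisfies condition B1): it is in category S1.
By R8 (it has complete documentation): it has a co-signer.
By R20 (it is in category S1, it is conditionally approved): it is in state N.
By R21 (it satisfies condition J): it has marker A.
By R22 (it exceeds the LTV cap, it satisfies condition W1): it satisfies condition X.
By R27 (it is in state E1, it requires manual review, it carries flag Z): it has marker E.
By R29 (it has a co-signer, it is in state F, it satisfies condition W1): it carries flag U.
By R33 (it carries flag U): it is in state B.
By R5 (it is in state B, it exceeds the LTV cap): it has marker N1.
By R10 (it has marker A, it is in state F): it has attribute H.
By R12 (it has marker E, it is in category C): it carries flag D.
By R30 (it has attribute H, it carries flag F1): it qualifies for the prime rate.
By R31 (it carries flag D): it is in state G1.
By R35 (it is in state G1, it is in state N): it has verified income.
By R1 (it has verified income, it requires manual review): it is in state V1.
By R9 (it qualifies for the prime rate, it carries flag F1): it carries flag Y.
By R15 (it is in state V1, it carries flag T1): it is flagged for fraud.
By R24 (it carries flag Y, it satisfies condition X): it is declined.
By R32 (it is flagged for fraud, it has marker N1, it is declined): it has marker V.

Yes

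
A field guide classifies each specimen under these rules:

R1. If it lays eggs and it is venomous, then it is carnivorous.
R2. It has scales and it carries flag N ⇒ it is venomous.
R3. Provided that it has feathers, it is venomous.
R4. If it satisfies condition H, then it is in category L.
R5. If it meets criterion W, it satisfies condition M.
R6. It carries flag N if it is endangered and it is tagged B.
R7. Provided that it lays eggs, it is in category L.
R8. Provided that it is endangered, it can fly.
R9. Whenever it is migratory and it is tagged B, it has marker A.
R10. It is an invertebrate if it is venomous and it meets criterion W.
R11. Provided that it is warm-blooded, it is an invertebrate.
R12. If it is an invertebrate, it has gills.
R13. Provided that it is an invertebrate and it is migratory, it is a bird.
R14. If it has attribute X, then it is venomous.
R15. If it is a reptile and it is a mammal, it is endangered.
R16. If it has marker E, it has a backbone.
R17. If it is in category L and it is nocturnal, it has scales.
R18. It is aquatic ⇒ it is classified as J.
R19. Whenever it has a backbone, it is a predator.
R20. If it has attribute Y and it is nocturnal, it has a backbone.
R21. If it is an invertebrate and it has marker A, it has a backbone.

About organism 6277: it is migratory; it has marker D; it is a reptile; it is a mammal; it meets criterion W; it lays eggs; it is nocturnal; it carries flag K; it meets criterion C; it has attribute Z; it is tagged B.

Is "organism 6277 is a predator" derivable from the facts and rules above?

By R7 (it lays eggs): it is in category L.
By R9 (it is migratory, it is tagged B): it has marker A.
By R15 (it is a reptile, it is a mammal): it is endangered.
By R17 (it is in category L, it is nocturnal): it has scales.
By R6 (it is endangered, it is tagged B): it carries flag N.
By R2 (it has scales, it carries flag N): it is venomous.
By R10 (it is venomous, it meets criterion W): it is an invertebrate.
By R21 (it is an invertebrate, it has marker A): it has a backbone.
By R19 (it has a backbone): it is a predator.

Yes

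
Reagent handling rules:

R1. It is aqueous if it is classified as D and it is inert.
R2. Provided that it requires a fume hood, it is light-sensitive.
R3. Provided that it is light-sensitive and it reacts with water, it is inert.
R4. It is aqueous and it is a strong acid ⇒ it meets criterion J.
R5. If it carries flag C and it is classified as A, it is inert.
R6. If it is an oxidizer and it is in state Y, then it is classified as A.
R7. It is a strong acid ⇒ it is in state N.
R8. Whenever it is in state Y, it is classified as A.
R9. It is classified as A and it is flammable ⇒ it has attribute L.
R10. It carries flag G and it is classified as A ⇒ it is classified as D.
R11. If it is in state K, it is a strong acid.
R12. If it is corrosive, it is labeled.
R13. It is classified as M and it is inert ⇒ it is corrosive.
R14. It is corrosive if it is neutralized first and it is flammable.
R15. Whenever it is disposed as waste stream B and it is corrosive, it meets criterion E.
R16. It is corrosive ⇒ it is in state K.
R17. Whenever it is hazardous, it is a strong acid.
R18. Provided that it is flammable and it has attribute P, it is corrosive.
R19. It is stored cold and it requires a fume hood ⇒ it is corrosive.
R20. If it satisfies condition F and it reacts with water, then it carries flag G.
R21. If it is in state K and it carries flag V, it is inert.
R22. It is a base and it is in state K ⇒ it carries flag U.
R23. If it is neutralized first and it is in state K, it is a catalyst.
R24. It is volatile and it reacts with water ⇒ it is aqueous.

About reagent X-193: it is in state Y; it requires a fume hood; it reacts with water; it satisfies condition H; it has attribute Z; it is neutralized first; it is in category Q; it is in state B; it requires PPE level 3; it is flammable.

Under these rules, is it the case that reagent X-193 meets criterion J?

No

Forward chaining from the given facts derives: is light-sensitive, is inert, is classified as A, has attribute L, is corrosive, is in state K, is a catalyst, is a strong acid, is labeled, is in state N.
The only rule concluding "it meets criterion J" is R4, which needs "it is aqueous"; that is never established.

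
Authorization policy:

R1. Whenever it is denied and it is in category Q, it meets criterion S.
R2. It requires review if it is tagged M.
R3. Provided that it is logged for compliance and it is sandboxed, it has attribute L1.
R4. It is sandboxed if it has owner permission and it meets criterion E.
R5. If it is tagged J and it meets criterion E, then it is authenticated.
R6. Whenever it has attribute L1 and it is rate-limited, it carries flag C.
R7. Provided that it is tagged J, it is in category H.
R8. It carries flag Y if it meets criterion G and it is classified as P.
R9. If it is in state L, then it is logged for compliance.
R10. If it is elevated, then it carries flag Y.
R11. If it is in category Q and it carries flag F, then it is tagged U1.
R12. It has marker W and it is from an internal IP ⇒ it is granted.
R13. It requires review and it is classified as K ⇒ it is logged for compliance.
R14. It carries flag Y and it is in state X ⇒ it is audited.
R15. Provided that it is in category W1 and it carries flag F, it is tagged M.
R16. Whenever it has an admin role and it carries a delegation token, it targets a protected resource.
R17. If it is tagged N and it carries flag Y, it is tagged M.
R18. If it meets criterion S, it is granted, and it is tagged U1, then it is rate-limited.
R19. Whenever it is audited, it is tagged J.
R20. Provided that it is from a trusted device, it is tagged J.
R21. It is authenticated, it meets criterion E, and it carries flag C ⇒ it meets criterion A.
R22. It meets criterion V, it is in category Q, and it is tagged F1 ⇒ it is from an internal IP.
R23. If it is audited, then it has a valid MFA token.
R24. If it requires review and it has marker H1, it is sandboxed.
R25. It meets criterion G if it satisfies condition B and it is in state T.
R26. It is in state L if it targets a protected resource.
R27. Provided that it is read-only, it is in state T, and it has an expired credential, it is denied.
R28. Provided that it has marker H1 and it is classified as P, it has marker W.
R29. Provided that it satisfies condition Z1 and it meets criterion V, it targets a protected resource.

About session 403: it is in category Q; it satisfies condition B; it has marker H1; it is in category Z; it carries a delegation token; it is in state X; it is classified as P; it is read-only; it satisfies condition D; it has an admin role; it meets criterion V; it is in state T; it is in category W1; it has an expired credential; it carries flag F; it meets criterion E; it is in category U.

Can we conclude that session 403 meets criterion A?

No

Forward chaining from the given facts derives: is tagged U1, is tagged M, targets a protected resource, meets criterion G, is in state L, is denied, has marker W, meets criterion S, requires review, carries flag Y, is logged for compliance, is audited, is tagged J, has a valid MFA token, is sandboxed, has attribute L1, is authenticated, is in category H.
The only rule concluding "it meets criterion A" is R21, which needs "it carries flag C"; that is never established.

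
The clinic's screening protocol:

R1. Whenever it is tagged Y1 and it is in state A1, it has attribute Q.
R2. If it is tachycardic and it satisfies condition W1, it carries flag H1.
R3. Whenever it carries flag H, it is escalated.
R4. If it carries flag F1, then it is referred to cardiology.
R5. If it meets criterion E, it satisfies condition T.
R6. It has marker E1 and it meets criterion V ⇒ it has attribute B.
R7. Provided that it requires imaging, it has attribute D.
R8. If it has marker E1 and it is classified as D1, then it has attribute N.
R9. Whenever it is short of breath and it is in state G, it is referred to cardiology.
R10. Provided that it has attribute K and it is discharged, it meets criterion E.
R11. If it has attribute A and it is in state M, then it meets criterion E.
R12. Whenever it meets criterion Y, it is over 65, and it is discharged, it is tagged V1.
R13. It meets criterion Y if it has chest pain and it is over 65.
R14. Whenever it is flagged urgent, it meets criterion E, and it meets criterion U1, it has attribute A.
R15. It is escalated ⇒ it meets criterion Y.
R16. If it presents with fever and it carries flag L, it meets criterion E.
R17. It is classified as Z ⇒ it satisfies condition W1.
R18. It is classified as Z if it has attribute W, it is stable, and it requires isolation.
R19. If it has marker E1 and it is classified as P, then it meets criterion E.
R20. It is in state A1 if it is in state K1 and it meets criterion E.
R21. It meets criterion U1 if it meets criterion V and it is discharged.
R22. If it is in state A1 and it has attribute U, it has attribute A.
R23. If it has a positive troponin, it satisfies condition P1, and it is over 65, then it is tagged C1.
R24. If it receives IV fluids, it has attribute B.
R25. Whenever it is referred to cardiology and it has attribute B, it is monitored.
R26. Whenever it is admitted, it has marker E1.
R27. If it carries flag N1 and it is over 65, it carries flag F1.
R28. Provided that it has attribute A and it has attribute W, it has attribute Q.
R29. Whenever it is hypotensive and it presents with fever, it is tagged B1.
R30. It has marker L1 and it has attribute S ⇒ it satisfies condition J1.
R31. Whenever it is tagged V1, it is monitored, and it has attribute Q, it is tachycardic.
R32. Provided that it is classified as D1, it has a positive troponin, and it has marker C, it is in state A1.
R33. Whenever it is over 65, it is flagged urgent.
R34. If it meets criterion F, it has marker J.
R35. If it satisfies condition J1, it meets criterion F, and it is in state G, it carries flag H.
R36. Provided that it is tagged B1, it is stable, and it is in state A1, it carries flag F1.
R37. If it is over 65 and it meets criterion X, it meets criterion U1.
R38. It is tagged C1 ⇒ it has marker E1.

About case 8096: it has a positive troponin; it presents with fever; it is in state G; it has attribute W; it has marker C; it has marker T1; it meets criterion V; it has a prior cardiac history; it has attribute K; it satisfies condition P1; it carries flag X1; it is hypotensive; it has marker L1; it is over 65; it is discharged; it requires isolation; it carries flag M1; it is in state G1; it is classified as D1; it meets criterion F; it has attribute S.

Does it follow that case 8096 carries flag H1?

Forward chaining from the given facts derives: meets criterion E, meets criterion U1, is tagged C1, is tagged B1, satisfies condition J1, is in state A1, is flagged urgent, has marker J, carries flag H, has marker E1, is escalated, satisfies condition T, has attribute B, has attribute N, has attribute A, meets criterion Y, has attribute Q, is tagged V1.
The only rule concluding "it carries flag H1" is R2, which needs "it is tachycardic"; that is never established.

No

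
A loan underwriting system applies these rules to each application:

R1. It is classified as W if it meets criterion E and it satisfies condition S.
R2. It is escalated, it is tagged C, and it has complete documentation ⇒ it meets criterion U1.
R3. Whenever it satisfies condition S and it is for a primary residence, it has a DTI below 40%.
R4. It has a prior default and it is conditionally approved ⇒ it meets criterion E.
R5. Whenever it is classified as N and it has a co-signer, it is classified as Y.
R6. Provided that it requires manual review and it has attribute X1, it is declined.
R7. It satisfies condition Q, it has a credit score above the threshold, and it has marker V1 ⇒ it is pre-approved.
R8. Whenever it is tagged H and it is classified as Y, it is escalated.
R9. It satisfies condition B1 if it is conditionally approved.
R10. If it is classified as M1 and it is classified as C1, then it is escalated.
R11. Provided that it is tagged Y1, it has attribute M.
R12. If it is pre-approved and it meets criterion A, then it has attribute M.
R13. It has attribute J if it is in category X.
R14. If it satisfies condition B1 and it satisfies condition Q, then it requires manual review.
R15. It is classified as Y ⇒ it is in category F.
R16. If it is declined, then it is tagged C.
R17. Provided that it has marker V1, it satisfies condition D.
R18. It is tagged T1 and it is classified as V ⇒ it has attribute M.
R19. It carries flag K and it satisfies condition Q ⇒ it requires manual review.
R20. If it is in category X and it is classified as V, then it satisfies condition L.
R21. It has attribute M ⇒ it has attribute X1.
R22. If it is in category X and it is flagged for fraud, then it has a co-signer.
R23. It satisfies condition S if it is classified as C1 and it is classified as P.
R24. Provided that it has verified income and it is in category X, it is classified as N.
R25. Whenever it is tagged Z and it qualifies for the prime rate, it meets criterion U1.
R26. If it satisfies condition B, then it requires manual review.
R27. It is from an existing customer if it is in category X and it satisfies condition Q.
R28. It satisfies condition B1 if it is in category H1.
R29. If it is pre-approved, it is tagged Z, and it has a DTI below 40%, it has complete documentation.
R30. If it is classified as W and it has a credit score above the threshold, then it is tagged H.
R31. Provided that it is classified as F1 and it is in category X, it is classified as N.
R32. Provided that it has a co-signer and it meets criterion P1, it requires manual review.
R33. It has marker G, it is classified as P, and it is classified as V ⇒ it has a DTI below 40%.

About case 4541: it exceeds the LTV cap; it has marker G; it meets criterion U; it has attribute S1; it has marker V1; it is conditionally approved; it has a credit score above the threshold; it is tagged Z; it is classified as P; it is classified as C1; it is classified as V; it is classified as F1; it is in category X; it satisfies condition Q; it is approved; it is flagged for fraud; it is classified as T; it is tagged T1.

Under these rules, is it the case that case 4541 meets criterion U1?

No

Forward chaining from the given facts derives: is pre-approved, satisfies condition B1, has attribute J, requires manual review, satisfies condition D, has attribute M, satisfies condition L, has attribute X1, has a co-signer, satisfies condition S, is from an existing customer, is classified as N, has a DTI below 40%, is classified as Y, is declined, is in category F, is tagged C, has complete documentation.
Rules concluding "it meets criterion U1": R2 needs "it is escalated"; R25 needs "it qualifies for the prime rate" — none of these are established.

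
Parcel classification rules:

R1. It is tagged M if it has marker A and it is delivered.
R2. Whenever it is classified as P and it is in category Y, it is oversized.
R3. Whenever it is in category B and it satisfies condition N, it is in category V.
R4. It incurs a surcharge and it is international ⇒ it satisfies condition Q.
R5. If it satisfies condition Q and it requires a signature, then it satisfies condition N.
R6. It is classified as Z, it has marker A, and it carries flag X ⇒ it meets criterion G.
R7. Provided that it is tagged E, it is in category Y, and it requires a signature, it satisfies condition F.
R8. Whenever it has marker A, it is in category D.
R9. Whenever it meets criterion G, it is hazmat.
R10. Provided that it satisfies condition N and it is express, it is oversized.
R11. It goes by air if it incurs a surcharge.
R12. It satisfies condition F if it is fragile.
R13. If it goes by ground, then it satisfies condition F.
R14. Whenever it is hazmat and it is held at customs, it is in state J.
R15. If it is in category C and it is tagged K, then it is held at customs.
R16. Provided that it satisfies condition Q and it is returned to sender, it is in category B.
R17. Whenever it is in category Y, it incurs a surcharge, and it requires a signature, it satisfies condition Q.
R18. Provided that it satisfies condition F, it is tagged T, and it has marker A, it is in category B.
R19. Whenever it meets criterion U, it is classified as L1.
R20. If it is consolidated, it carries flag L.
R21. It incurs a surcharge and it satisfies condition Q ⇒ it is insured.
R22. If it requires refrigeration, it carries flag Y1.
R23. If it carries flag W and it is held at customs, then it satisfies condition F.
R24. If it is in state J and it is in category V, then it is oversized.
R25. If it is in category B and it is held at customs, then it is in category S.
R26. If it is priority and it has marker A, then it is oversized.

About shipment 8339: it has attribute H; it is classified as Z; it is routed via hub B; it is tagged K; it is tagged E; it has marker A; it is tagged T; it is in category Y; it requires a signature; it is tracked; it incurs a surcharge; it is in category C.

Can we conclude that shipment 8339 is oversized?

No

Forward chaining from the given facts derives: satisfies condition F, is in category D, goes by air, is held at customs, satisfies condition Q, is in category B, is insured, is in category S, satisfies condition N, is in category V.
Rules concluding "it is oversized": R2 needs "it is classified as P"; R10 needs "it is express"; R24 needs "it is in state J"; R26 needs "it is priority" — none of these are established.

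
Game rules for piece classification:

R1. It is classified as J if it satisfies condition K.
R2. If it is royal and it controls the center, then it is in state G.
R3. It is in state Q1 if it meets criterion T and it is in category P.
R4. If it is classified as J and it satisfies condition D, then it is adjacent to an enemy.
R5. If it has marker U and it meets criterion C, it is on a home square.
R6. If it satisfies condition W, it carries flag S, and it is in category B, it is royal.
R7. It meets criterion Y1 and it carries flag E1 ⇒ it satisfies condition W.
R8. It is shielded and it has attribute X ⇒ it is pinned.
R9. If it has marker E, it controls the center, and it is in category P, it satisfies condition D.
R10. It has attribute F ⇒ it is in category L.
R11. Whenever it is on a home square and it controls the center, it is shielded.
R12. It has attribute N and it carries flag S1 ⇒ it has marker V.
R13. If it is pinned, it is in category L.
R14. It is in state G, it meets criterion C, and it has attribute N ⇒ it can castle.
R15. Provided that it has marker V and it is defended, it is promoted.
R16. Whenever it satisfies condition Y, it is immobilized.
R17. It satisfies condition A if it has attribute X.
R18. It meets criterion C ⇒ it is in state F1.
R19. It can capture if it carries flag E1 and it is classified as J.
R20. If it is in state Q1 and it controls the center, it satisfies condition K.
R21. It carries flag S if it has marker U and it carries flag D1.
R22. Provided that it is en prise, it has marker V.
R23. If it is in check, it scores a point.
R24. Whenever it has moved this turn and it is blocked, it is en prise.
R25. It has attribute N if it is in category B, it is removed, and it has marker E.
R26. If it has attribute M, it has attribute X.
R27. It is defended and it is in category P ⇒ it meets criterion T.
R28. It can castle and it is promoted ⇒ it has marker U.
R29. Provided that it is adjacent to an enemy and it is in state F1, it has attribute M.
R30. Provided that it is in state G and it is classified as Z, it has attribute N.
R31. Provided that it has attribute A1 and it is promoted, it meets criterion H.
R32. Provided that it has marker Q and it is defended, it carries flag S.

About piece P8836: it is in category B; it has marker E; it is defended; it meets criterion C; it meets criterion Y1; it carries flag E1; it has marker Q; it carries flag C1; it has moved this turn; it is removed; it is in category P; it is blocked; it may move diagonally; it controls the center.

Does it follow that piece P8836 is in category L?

Yes

By R7 (it meets criterion Y1, it carries flag E1): it satisfies condition W.
By R9 (it has marker E, it controls the center, it is in category P): it satisfies condition D.
By R18 (it meets criterion C): it is in state F1.
By R24 (it has moved this turn, it is blocked): it is en prise.
By R25 (it is in category B, it is removed, it has marker E): it has attribute N.
By R27 (it is defended, it is in category P): it meets criterion T.
By R32 (it has marker Q, it is defended): it carries flag S.
By R3 (it meets criterion T, it is in category P): it is in state Q1.
By R6 (it satisfies condition W, it carries flag S, it is in category B): it is royal.
By R20 (it is in state Q1, it controls the center): it satisfies condition K.
By R22 (it is en prise): it has marker V.
By R1 (it satisfies condition K): it is classified as J.
By R2 (it is royal, it controls the center): it is in state G.
By R4 (it is classified as J, it satisfies condition D): it is adjacent to an enemy.
By R14 (it is in state G, it meets criterion C, it has attribute N): it can castle.
By R15 (it has marker V, it is defended): it is promoted.
By R28 (it can castle, it is promoted): it has marker U.
By R29 (it is adjacent to an enemy, it is in state F1): it has attribute M.
By R5 (it has marker U, it meets criterion C): it is on a home square.
By R11 (it is on a home square, it controls the center): it is shielded.
By R26 (it has attribute M): it has attribute X.
By R8 (it is shielded, it has attribute X): it is pinned.
By R13 (it is pinned): it is in category L.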